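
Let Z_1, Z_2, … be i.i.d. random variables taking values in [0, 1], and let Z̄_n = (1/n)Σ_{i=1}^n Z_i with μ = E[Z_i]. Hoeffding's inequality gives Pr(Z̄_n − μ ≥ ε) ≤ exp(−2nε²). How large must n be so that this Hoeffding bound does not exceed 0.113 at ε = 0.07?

Require exp(−2nε²) ≤ 0.113, i.e. 2nε² ≥ ln(1/0.113) = 2.180367.
So n ≥ 2.180367 / (2·0.07²) = 222.486.
The smallest integer n is 223.

223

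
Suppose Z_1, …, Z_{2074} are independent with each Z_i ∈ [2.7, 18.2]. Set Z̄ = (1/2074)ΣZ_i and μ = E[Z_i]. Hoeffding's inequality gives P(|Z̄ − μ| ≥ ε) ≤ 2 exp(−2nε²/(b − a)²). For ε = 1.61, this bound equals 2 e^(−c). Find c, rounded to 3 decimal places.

44.754

c = 2nε²/(b − a)² = 2·2074·1.61² / 15.5² = 44.7535.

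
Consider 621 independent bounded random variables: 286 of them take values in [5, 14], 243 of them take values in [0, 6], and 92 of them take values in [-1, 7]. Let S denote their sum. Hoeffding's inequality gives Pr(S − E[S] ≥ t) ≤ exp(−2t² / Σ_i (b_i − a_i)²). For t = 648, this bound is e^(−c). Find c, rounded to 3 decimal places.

Σ(b_i − a_i)² = 286·9² + 243·6² + 92·8² = 37802.
c = 2t² / 37802 = 2·648² / 37802 = 22.2160.

22.216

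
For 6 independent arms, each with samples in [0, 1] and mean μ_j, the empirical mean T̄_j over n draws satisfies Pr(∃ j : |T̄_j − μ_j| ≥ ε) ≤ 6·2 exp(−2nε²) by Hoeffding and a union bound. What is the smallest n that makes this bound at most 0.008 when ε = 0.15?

163

Need 2·6·exp(−2nε²) ≤ 0.008, i.e. exp(−2nε²) ≤ 0.008/12.
So 2nε² ≥ ln(12/0.008) = 7.313220.
Hence n ≥ 7.313220/(2·0.15²) = 162.516.
The smallest integer n is 163.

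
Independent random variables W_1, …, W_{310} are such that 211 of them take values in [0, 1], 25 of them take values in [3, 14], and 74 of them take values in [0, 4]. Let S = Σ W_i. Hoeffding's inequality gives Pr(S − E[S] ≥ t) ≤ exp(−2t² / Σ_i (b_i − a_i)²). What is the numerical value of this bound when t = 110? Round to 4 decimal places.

0.0042

Σ(b_i − a_i)² = 211·1² + 25·11² + 74·4² = 4420.
Exponent = 2·110² / 4420 = 5.47511.
Bound = exp(−5.47511) = 0.00419.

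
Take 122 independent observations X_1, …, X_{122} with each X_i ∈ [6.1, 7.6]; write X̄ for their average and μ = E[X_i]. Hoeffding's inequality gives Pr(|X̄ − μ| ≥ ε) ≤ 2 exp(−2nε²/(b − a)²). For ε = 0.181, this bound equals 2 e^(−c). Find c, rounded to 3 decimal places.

3.553

c = 2nε²/(b − a)² = 2·122·0.181² / 1.5² = 3.5527.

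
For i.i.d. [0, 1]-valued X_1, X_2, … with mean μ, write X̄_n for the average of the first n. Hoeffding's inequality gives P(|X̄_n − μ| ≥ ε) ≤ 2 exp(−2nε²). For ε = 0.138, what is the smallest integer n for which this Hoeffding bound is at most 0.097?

80

Require 2·exp(−2nε²) ≤ 0.097, i.e. 2nε² ≥ ln(2/0.097) = 3.026191.
So n ≥ 3.026191 / (2·0.138²) = 79.453.
The smallest integer n is 80.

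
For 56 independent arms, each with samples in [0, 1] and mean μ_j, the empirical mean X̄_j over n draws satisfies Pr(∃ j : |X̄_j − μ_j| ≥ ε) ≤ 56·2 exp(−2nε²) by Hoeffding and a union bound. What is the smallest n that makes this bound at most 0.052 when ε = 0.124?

250

Need 2·56·exp(−2nε²) ≤ 0.052, i.e. exp(−2nε²) ≤ 0.052/112.
So 2nε² ≥ ln(112/0.052) = 7.675010.
Hence n ≥ 7.675010/(2·0.124²) = 249.578.
The smallest integer n is 250.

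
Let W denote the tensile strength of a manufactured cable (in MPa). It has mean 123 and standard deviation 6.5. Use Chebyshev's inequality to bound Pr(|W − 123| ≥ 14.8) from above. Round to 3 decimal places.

Chebyshev: Pr(|W − μ| ≥ t) ≤ Var(W)/t².
Var(W) = σ² = 6.5² = 42.25.
Bound = 42.25 / 219.04 = 0.1929.

0.193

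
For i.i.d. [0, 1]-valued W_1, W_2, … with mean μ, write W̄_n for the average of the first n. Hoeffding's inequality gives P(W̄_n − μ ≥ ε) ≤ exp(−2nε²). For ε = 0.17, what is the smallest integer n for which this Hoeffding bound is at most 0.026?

64

Require exp(−2nε²) ≤ 0.026, i.e. 2nε² ≥ ln(1/0.026) = 3.649659.
So n ≥ 3.649659 / (2·0.17²) = 63.143.
The smallest integer n is 64.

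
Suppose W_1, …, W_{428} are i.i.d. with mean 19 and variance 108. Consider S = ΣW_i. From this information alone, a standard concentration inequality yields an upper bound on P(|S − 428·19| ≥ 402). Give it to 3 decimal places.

0.286

With mean and variance of each term known, Chebyshev's inequality bounds the deviation of the sum (or sample mean).
Var(S) = n·Var(W_i) = 428·108 = 46224.
Chebyshev: P(|S − 428·19| ≥ 402) ≤ Var(S)/402² = 46224/161604 = 0.2860.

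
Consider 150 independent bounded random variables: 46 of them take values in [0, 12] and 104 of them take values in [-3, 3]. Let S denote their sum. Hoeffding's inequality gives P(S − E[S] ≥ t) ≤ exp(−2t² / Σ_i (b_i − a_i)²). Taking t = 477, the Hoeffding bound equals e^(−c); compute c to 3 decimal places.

Σ(b_i − a_i)² = 46·12² + 104·6² = 10368.
c = 2t² / 10368 = 2·477² / 10368 = 43.8906.

43.891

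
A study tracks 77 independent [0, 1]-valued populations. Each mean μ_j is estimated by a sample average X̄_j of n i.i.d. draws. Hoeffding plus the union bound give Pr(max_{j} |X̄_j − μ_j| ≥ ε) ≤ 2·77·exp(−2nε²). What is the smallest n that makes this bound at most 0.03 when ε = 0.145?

204

Need 2·77·exp(−2nε²) ≤ 0.03, i.e. exp(−2nε²) ≤ 0.03/154.
So 2nε² ≥ ln(154/0.03) = 8.543510.
Hence n ≥ 8.543510/(2·0.145²) = 203.175.
The smallest integer n is 204.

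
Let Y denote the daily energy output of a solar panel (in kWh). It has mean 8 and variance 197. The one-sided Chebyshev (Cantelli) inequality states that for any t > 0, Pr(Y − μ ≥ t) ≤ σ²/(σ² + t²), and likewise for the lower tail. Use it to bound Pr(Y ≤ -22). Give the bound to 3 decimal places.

Here σ² = 197 and t = 30, so σ² + t² = 1097.
Cantelli's bound: 197/1097 = 0.1796.

0.180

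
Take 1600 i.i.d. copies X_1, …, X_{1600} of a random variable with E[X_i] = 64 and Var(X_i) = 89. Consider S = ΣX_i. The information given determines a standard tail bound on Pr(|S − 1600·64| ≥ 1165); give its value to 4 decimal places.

0.1049

With mean and variance of each term known, Chebyshev's inequality bounds the deviation of the sum (or sample mean).
Var(S) = n·Var(X_i) = 1600·89 = 142400.
Chebyshev: Pr(|S − 1600·64| ≥ 1165) ≤ Var(S)/1165² = 142400/1357225 = 0.1049.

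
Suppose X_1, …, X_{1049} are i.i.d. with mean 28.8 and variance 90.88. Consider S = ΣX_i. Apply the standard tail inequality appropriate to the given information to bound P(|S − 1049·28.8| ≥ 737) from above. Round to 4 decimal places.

With mean and variance of each term known, Chebyshev's inequality bounds the deviation of the sum (or sample mean).
Var(S) = n·Var(X_i) = 1049·90.88 = 95333.12.
Chebyshev: P(|S − 1049·28.8| ≥ 737) ≤ Var(S)/737² = 95333.12/543169 = 0.1755.

0.1755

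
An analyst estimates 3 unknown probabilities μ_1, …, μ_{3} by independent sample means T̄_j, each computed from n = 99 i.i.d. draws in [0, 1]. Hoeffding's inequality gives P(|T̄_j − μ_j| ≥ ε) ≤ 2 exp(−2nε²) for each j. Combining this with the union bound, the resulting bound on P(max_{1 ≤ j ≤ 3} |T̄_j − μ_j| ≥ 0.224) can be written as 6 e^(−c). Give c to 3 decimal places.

Union bound over the 3 events: P(max_{1 ≤ j ≤ 3} |T̄_j − μ_j| ≥ 0.224) ≤ 3·2·exp(−2nε²) = 6 exp(−2·99·0.224²).
So c = 2·99·0.224² = 9.9348.

9.935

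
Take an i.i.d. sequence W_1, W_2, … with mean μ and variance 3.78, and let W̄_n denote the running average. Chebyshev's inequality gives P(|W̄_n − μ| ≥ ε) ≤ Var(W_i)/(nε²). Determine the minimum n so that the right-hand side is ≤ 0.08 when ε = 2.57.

8

Require 3.78/(n·2.57²) ≤ 0.08, i.e. n ≥ 3.78/(0.08·2.57²) = 7.154.
The smallest integer n is 8.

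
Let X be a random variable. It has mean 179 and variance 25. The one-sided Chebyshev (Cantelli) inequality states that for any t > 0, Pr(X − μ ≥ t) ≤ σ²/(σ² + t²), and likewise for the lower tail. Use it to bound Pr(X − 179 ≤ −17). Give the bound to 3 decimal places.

0.080

Here σ² = 25 and t = 17, so σ² + t² = 314.
Cantelli's bound: 25/314 = 0.0796.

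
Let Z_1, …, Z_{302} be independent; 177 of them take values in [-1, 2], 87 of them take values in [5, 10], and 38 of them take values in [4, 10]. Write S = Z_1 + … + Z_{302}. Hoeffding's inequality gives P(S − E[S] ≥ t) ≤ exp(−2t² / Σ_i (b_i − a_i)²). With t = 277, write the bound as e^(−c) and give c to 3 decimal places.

29.879

Σ(b_i − a_i)² = 177·3² + 87·5² + 38·6² = 5136.
c = 2t² / 5136 = 2·277² / 5136 = 29.8789.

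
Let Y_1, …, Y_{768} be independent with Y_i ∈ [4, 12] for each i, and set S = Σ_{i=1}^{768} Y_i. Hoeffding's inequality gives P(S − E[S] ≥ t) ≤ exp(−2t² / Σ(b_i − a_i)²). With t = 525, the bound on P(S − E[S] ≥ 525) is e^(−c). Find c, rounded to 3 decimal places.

Σ(b_i − a_i)² = 768·(8)² = 49152.
c = 2t²/49152 = 2·525²/49152 = 11.2152.

11.215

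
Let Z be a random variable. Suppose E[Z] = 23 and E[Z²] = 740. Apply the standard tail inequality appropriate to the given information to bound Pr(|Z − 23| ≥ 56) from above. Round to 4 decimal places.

0.0673

The first two moments determine the variance, so Chebyshev's inequality is the sharpest standard bound available.
Var(Z) = E[Z²] − (E[Z])² = 740 − 529 = 211.
Chebyshev's inequality: Pr(|Z − μ| ≥ t) ≤ Var(Z)/t² = 211/3136 = 0.0673.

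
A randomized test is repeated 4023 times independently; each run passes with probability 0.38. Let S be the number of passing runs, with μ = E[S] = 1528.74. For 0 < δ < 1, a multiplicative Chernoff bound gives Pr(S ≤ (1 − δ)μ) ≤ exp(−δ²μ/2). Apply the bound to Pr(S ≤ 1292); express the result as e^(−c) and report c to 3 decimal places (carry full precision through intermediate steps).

Write 1292 = (1 − δ)μ, so δ = 1 − 1292/1528.74 = 0.1548596…
Then the exponent is δ²μ/2 = (μ − 1292)²/(2μ) = 18.330726.

18.331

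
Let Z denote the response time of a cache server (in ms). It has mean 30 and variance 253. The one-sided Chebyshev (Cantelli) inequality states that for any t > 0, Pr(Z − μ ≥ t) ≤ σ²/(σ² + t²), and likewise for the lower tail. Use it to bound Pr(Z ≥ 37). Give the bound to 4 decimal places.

0.8377

Here σ² = 253 and t = 7, so σ² + t² = 302.
Cantelli's bound: 253/302 = 0.8377.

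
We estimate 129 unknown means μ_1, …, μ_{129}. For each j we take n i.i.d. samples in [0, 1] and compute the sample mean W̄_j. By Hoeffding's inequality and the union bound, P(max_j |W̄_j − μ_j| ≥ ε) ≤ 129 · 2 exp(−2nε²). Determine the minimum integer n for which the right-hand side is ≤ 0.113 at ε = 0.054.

1327

Need 2·129·exp(−2nε²) ≤ 0.113, i.e. exp(−2nε²) ≤ 0.113/258.
So 2nε² ≥ ln(258/0.113) = 7.733327.
Hence n ≥ 7.733327/(2·0.054²) = 1326.016.
The smallest integer n is 1327.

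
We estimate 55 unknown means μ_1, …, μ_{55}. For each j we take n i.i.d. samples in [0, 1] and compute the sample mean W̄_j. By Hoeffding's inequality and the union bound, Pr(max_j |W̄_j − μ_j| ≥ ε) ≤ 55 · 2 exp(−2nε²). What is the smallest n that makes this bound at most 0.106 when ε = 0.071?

Need 2·55·exp(−2nε²) ≤ 0.106, i.e. exp(−2nε²) ≤ 0.106/110.
So 2nε² ≥ ln(110/0.106) = 6.944797.
Hence n ≥ 6.944797/(2·0.071²) = 688.831.
The smallest integer n is 689.

689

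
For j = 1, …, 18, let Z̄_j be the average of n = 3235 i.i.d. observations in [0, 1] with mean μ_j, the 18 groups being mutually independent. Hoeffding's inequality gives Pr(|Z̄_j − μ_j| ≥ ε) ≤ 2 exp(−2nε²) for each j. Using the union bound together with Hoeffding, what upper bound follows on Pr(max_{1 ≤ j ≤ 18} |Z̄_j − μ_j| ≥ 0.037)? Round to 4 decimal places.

Per-experiment Hoeffding bound: 2·exp(−2·3235·0.037²) = 2·exp(−8.85743) = 0.00028464.
Union bound over 18 events: 18·0.00028464 = 0.00512.

0.0051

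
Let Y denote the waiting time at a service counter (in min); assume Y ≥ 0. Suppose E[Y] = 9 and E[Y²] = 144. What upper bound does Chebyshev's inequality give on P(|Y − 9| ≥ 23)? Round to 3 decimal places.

0.119

Var(Y) = E[Y²] − (E[Y])² = 144 − 81 = 63.
Chebyshev's inequality: P(|Y − μ| ≥ t) ≤ Var(Y)/t² = 63/529 = 0.1191.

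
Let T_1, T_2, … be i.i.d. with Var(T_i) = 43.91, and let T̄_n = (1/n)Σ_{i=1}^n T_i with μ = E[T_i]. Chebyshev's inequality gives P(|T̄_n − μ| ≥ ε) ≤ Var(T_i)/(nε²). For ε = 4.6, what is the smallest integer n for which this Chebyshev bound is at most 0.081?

26

Require 43.91/(n·4.6²) ≤ 0.081, i.e. n ≥ 43.91/(0.081·4.6²) = 25.619.
The smallest integer n is 26.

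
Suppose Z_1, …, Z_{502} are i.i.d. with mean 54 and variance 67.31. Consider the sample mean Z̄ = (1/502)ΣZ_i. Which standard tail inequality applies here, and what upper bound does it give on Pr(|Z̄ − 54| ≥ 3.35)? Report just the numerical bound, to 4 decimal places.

0.0119

With mean and variance of each term known, Chebyshev's inequality bounds the deviation of the sum (or sample mean).
Var(Z̄) = Var(Z_i)/n = 67.31/502 = 0.13408.
Chebyshev: Pr(|Z̄ − 54| ≥ 3.35) ≤ Var(Z̄)/(3.35)² = 67.31/(502·3.35²) = 0.0119.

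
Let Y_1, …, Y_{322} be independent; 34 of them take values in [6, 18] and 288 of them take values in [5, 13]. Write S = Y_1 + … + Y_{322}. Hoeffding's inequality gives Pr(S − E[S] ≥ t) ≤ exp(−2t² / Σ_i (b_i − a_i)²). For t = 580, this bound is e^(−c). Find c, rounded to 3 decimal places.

Σ(b_i − a_i)² = 34·12² + 288·8² = 23328.
c = 2t² / 23328 = 2·580² / 23328 = 28.8409.

28.841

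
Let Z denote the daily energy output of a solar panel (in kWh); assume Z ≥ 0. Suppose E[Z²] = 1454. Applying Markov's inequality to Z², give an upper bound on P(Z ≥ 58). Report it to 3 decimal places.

Since Z ≥ 0, the event {Z ≥ 58} is the same as {Z² ≥ 3364}.
Markov's inequality applied to Z² gives P(Z² ≥ 3364) ≤ E[Z²]/3364 = 1454/3364 = 0.4322.

0.432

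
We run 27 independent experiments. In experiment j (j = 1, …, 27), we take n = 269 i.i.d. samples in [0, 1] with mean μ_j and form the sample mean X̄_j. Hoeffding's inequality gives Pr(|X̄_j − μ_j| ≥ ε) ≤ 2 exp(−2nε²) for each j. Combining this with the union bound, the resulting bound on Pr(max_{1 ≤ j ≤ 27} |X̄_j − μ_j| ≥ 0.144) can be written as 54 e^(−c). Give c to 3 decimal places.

Union bound over the 27 events: Pr(max_{1 ≤ j ≤ 27} |X̄_j − μ_j| ≥ 0.144) ≤ 27·2·exp(−2nε²) = 54 exp(−2·269·0.144²).
So c = 2·269·0.144² = 11.1560.

11.156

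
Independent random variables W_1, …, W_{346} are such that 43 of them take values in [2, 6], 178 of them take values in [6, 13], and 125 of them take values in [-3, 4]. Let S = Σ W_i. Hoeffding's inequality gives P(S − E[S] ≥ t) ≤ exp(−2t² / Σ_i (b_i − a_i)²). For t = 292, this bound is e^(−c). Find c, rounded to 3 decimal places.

10.977

Σ(b_i − a_i)² = 43·4² + 178·7² + 125·7² = 15535.
c = 2t² / 15535 = 2·292² / 15535 = 10.9770.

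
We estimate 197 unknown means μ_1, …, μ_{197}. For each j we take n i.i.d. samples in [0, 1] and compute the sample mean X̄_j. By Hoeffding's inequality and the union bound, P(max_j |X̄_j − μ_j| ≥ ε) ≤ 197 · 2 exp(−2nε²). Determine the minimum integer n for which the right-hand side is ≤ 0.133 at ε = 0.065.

947

Need 2·197·exp(−2nε²) ≤ 0.133, i.e. exp(−2nε²) ≤ 0.133/394.
So 2nε² ≥ ln(394/0.133) = 7.993757.
Hence n ≥ 7.993757/(2·0.065²) = 946.007.
The smallest integer n is 947.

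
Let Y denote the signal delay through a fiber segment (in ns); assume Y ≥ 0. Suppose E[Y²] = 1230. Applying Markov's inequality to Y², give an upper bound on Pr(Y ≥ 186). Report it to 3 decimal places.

0.036

Since Y ≥ 0, the event {Y ≥ 186} is the same as {Y² ≥ 34596}.
Markov's inequality applied to Y² gives Pr(Y² ≥ 34596) ≤ E[Y²]/34596 = 1230/34596 = 0.0356.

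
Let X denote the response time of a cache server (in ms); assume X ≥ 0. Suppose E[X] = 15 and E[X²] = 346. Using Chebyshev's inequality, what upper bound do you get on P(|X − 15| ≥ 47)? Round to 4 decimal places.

0.0548

Var(X) = E[X²] − (E[X])² = 346 − 225 = 121.
Chebyshev's inequality: P(|X − μ| ≥ t) ≤ Var(X)/t² = 121/2209 = 0.0548.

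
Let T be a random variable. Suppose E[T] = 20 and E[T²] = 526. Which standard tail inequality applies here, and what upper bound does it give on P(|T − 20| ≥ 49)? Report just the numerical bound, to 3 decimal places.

The first two moments determine the variance, so Chebyshev's inequality is the sharpest standard bound available.
Var(T) = E[T²] − (E[T])² = 526 − 400 = 126.
Chebyshev's inequality: P(|T − μ| ≥ t) ≤ Var(T)/t² = 126/2401 = 0.0525.

0.052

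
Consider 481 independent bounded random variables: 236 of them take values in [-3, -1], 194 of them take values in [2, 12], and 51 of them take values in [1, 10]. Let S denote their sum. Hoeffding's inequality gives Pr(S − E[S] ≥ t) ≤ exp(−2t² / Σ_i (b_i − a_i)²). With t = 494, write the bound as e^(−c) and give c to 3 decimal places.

Σ(b_i − a_i)² = 236·2² + 194·10² + 51·9² = 24475.
c = 2t² / 24475 = 2·494² / 24475 = 19.9417.

19.942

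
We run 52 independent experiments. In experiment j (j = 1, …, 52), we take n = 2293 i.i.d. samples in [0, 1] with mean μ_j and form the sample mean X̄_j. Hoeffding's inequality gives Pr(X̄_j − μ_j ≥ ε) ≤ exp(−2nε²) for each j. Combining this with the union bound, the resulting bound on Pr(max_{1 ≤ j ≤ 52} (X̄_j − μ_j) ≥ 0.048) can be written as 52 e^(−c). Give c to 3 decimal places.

Union bound over the 52 events: Pr(max_{1 ≤ j ≤ 52} (X̄_j − μ_j) ≥ 0.048) ≤ 52·exp(−2nε²) = 52 exp(−2·2293·0.048²).
So c = 2·2293·0.048² = 10.5661.

10.566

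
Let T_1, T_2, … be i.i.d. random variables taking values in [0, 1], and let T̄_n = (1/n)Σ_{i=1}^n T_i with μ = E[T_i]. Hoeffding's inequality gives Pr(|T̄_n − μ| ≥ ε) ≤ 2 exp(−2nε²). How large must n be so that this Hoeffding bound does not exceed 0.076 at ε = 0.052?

605

Require 2·exp(−2nε²) ≤ 0.076, i.e. 2nε² ≥ ln(2/0.076) = 3.270169.
So n ≥ 3.270169 / (2·0.052²) = 604.691.
The smallest integer n is 605.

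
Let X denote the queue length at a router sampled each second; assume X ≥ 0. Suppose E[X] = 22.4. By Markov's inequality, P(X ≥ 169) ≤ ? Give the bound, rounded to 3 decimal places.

Markov's inequality: for a non-negative random variable, P(X ≥ a) ≤ E[X]/a.
Here E[X] = 22.4 and a = 169, so the bound is 22.4/169 = 0.1325.

0.133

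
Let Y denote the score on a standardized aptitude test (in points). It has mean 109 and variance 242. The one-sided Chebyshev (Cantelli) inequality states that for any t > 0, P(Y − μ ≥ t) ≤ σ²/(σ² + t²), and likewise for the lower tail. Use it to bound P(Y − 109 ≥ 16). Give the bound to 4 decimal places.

Here σ² = 242 and t = 16, so σ² + t² = 498.
Cantelli's bound: 242/498 = 0.4859.

0.4859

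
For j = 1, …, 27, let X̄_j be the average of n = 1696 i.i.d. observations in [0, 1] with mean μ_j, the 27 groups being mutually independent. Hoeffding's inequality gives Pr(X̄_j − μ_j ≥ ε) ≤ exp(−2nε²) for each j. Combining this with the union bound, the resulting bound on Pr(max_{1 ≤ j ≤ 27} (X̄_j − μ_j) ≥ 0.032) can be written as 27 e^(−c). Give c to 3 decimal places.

3.473

Union bound over the 27 events: Pr(max_{1 ≤ j ≤ 27} (X̄_j − μ_j) ≥ 0.032) ≤ 27·exp(−2nε²) = 27 exp(−2·1696·0.032²).
So c = 2·1696·0.032² = 3.4734.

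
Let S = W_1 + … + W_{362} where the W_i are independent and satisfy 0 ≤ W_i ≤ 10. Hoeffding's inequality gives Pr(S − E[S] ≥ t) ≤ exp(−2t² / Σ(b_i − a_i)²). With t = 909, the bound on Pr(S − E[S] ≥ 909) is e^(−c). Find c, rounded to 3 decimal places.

45.651

Σ(b_i − a_i)² = 362·(10)² = 36200.
c = 2t²/36200 = 2·909²/36200 = 45.6509.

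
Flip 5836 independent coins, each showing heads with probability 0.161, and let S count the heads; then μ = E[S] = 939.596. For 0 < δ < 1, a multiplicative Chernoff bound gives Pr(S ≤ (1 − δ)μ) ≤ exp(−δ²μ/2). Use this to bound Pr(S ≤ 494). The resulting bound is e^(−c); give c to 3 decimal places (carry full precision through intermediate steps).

Write 494 = (1 − δ)μ, so δ = 1 − 494/939.596 = 0.4742421…
Then the exponent is δ²μ/2 = (μ − 494)²/(2μ) = 105.660196.

105.660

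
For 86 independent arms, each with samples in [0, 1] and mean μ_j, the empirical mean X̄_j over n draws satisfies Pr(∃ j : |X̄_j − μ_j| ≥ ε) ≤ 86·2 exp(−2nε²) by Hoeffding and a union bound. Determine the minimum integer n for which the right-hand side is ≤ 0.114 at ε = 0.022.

Need 2·86·exp(−2nε²) ≤ 0.114, i.e. exp(−2nε²) ≤ 0.114/172.
So 2nε² ≥ ln(172/0.114) = 7.319051.
Hence n ≥ 7.319051/(2·0.022²) = 7561.003.
The smallest integer n is 7562.

7562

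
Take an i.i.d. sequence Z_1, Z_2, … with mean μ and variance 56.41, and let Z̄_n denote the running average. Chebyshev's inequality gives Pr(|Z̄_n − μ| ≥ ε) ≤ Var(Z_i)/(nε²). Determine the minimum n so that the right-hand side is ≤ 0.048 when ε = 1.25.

Require 56.41/(n·1.25²) ≤ 0.048, i.e. n ≥ 56.41/(0.048·1.25²) = 752.133.
The smallest integer n is 753.

753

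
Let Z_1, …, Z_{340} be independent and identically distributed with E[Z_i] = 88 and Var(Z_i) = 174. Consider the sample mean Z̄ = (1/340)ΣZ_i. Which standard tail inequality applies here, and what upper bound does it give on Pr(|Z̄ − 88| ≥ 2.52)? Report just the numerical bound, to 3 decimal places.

With mean and variance of each term known, Chebyshev's inequality bounds the deviation of the sum (or sample mean).
Var(Z̄) = Var(Z_i)/n = 174/340 = 0.51176.
Chebyshev: Pr(|Z̄ − 88| ≥ 2.52) ≤ Var(Z̄)/(2.52)² = 174/(340·2.52²) = 0.0806.

0.081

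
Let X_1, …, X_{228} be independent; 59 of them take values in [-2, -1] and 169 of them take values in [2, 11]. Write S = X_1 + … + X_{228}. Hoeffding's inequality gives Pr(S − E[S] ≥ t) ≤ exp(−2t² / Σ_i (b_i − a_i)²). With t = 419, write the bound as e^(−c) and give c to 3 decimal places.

25.540

Σ(b_i − a_i)² = 59·1² + 169·9² = 13748.
c = 2t² / 13748 = 2·419² / 13748 = 25.5399.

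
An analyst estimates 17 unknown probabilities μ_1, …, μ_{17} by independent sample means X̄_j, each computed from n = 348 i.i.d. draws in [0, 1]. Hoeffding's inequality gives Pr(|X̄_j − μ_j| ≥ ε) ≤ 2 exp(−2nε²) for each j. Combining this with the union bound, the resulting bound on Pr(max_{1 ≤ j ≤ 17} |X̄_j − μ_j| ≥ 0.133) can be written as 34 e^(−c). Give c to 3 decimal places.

12.312

Union bound over the 17 events: Pr(max_{1 ≤ j ≤ 17} |X̄_j − μ_j| ≥ 0.133) ≤ 17·2·exp(−2nε²) = 34 exp(−2·348·0.133²).
So c = 2·348·0.133² = 12.3115.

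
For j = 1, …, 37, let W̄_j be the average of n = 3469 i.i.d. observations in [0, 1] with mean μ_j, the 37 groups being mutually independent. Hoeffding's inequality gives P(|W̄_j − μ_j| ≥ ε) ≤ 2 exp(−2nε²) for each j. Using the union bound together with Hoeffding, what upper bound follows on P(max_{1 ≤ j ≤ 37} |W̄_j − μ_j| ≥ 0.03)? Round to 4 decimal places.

Per-experiment Hoeffding bound: 2·exp(−2·3469·0.03²) = 2·exp(−6.24420) = 0.0038834.
Union bound over 37 events: 37·0.0038834 = 0.14368.

0.1437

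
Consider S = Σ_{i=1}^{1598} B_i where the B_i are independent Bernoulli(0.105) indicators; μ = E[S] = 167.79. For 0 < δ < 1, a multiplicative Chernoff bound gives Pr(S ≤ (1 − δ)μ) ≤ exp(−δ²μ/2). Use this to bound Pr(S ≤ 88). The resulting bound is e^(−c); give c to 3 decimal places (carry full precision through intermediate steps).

18.971

Write 88 = (1 − δ)μ, so δ = 1 − 88/167.79 = 0.4755349…
Then the exponent is δ²μ/2 = (μ − 88)²/(2μ) = 18.971465.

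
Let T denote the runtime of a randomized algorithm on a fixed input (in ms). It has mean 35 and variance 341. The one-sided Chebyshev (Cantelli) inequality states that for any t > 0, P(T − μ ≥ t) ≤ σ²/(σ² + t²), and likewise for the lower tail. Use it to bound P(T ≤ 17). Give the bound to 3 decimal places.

Here σ² = 341 and t = 18, so σ² + t² = 665.
Cantelli's bound: 341/665 = 0.5128.

0.513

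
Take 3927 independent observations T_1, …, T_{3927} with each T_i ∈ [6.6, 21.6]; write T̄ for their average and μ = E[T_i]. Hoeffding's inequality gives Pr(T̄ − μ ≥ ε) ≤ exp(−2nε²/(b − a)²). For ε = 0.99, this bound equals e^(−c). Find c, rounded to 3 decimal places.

c = 2nε²/(b − a)² = 2·3927·0.99² / 15² = 34.2120.

34.212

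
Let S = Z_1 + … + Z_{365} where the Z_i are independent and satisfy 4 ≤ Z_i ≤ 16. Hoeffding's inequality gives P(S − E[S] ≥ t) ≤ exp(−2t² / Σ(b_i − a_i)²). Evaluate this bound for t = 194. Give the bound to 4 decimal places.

0.2388

Σ(b_i − a_i)² = 365·(12)² = 52560.
Exponent = 2·194²/52560 = 1.4321.
Bound = exp(−1.4321) = 0.23880.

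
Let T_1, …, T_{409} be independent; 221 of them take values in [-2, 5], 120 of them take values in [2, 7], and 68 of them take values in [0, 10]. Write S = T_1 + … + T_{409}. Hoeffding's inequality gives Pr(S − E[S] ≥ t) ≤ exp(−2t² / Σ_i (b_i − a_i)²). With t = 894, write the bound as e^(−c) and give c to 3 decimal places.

77.487

Σ(b_i − a_i)² = 221·7² + 120·5² + 68·10² = 20629.
c = 2t² / 20629 = 2·894² / 20629 = 77.4866.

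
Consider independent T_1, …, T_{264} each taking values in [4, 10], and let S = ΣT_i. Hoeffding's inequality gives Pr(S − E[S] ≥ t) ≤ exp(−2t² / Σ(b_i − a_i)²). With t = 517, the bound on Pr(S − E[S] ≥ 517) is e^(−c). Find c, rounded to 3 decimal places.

Σ(b_i − a_i)² = 264·(6)² = 9504.
c = 2t²/9504 = 2·517²/9504 = 56.2477.

56.248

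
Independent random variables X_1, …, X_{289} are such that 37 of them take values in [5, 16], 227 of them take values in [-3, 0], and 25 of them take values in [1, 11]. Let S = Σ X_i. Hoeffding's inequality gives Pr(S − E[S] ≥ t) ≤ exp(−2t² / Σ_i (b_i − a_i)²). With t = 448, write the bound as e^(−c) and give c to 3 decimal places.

Σ(b_i − a_i)² = 37·11² + 227·3² + 25·10² = 9020.
c = 2t² / 9020 = 2·448² / 9020 = 44.5020.

44.502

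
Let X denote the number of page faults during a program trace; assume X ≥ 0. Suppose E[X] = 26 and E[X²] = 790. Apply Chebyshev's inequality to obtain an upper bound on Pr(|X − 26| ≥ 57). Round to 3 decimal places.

Var(X) = E[X²] − (E[X])² = 790 − 676 = 114.
Chebyshev's inequality: Pr(|X − μ| ≥ t) ≤ Var(X)/t² = 114/3249 = 0.0351.

0.035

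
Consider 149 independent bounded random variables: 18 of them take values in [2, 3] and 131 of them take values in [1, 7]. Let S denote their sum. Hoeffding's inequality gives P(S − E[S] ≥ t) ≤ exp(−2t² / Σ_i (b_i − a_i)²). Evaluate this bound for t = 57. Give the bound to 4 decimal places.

0.2534

Σ(b_i − a_i)² = 18·1² + 131·6² = 4734.
Exponent = 2·57² / 4734 = 1.37262.
Bound = exp(−1.37262) = 0.25344.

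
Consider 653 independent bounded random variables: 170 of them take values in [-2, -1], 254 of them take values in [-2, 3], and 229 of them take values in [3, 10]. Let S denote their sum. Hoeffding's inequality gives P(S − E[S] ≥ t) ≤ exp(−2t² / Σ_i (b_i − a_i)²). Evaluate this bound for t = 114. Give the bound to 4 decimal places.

0.2311

Σ(b_i − a_i)² = 170·1² + 254·5² + 229·7² = 17741.
Exponent = 2·114² / 17741 = 1.46508.
Bound = exp(−1.46508) = 0.23106.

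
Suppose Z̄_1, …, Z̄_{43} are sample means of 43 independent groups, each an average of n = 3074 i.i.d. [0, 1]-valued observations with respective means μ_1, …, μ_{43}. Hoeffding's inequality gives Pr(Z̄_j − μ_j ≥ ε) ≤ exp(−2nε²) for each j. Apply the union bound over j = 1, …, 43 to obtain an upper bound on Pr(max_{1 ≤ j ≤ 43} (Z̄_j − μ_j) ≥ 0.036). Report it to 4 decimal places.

Per-experiment Hoeffding bound: exp(−2·3074·0.036²) = exp(−7.96781) = 0.00034644.
Union bound over 43 events: 43·0.00034644 = 0.01490.

0.0149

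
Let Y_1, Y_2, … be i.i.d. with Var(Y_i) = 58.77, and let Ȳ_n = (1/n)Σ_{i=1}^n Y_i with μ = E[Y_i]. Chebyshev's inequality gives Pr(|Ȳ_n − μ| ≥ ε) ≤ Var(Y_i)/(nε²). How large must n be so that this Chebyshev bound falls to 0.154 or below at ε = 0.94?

Require 58.77/(n·0.94²) ≤ 0.154, i.e. n ≥ 58.77/(0.154·0.94²) = 431.896.
The smallest integer n is 432.

432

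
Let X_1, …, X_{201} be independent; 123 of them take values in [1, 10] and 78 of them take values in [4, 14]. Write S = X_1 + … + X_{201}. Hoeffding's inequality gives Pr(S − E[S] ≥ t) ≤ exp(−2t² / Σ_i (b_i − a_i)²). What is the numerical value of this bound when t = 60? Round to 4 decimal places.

0.6668

Σ(b_i − a_i)² = 123·9² + 78·10² = 17763.
Exponent = 2·60² / 17763 = 0.40534.
Bound = exp(−0.40534) = 0.66675.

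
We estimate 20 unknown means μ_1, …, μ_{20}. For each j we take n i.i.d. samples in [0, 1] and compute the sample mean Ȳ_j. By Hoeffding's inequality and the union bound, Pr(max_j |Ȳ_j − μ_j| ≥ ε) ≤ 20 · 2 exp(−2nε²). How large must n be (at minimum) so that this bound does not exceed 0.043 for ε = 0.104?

Need 2·20·exp(−2nε²) ≤ 0.043, i.e. exp(−2nε²) ≤ 0.043/40.
So 2nε² ≥ ln(40/0.043) = 6.835435.
Hence n ≥ 6.835435/(2·0.104²) = 315.987.
The smallest integer n is 316.

316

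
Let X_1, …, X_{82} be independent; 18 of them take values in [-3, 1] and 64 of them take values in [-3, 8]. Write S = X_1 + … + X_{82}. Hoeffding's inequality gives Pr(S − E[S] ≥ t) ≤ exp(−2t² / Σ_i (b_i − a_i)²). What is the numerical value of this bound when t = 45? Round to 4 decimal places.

Σ(b_i − a_i)² = 18·4² + 64·11² = 8032.
Exponent = 2·45² / 8032 = 0.50423.
Bound = exp(−0.50423) = 0.60397.

0.6040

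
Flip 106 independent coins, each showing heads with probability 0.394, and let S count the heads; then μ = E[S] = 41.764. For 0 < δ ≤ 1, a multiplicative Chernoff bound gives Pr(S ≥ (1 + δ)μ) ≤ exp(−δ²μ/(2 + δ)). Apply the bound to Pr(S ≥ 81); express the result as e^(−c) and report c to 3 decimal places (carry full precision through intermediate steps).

Write 81 = (1 + δ)μ, so δ = 81/41.764 − 1 = 0.9394694…
Then the exponent is δ²μ/(2 + δ) = (81 − μ)² / (μ·(2 + δ)) = 12.540026.

12.540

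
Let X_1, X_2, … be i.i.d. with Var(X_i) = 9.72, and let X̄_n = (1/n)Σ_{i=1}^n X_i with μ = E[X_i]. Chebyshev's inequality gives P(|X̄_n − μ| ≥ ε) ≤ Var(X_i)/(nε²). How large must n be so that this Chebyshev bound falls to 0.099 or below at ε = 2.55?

Require 9.72/(n·2.55²) ≤ 0.099, i.e. n ≥ 9.72/(0.099·2.55²) = 15.099.
The smallest integer n is 16.

16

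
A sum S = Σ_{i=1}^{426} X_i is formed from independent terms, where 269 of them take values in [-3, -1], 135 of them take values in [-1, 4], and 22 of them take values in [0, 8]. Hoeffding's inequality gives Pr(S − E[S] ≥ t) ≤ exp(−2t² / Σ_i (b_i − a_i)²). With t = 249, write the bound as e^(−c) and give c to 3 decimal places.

21.164

Σ(b_i − a_i)² = 269·2² + 135·5² + 22·8² = 5859.
c = 2t² / 5859 = 2·249² / 5859 = 21.1644.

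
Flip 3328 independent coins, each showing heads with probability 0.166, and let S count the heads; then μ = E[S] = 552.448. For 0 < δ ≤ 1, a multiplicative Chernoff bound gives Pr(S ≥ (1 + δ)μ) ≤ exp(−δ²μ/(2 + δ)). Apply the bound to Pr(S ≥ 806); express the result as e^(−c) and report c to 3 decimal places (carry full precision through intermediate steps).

47.325

Write 806 = (1 + δ)μ, so δ = 806/552.448 − 1 = 0.4589608…
Then the exponent is δ²μ/(2 + δ) = (806 − μ)² / (μ·(2 + δ)) = 47.325048.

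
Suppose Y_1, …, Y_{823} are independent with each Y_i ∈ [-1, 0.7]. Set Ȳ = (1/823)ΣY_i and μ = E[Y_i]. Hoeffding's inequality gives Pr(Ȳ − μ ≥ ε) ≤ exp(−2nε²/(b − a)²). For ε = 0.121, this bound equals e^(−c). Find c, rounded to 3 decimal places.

c = 2nε²/(b − a)² = 2·823·0.121² / 1.7² = 8.3388.

8.339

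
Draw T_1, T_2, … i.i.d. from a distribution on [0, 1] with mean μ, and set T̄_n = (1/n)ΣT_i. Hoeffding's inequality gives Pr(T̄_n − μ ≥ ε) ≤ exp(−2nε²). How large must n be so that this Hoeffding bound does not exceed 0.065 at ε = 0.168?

Require exp(−2nε²) ≤ 0.065, i.e. 2nε² ≥ ln(1/0.065) = 2.733368.
So n ≥ 2.733368 / (2·0.168²) = 48.423.
The smallest integer n is 49.

49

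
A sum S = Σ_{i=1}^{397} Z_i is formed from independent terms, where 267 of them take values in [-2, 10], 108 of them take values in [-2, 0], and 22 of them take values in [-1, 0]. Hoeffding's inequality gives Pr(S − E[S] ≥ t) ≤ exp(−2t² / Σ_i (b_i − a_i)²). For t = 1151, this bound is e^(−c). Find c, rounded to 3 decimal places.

Σ(b_i − a_i)² = 267·12² + 108·2² + 22·1² = 38902.
c = 2t² / 38902 = 2·1151² / 38902 = 68.1097.

68.110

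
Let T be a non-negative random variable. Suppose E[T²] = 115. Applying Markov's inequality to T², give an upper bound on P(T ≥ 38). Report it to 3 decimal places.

0.080

Since T ≥ 0, the event {T ≥ 38} is the same as {T² ≥ 1444}.
Markov's inequality applied to T² gives P(T² ≥ 1444) ≤ E[T²]/1444 = 115/1444 = 0.0796.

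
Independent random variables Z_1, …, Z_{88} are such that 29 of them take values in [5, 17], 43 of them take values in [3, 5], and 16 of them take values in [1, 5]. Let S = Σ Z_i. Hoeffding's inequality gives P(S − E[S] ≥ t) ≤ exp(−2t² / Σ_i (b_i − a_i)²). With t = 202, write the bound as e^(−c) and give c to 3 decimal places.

Σ(b_i − a_i)² = 29·12² + 43·2² + 16·4² = 4604.
c = 2t² / 4604 = 2·202² / 4604 = 17.7255.

17.725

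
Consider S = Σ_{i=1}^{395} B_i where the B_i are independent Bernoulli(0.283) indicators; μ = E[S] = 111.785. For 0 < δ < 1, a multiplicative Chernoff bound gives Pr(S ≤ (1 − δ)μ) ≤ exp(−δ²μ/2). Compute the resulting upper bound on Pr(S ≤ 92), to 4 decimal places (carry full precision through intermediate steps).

Write 92 = (1 − δ)μ, so δ = 1 − 92/111.785 = 0.1769915…
Then the exponent is δ²μ/2 = (μ − 92)²/(2μ) = 1.750889.
Bound = exp(−1.750889) = 0.17362.

0.1736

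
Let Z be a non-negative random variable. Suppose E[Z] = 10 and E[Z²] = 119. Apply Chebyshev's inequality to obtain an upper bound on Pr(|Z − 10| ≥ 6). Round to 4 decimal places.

0.5278

Var(Z) = E[Z²] − (E[Z])² = 119 − 100 = 19.
Chebyshev's inequality: Pr(|Z − μ| ≥ t) ≤ Var(Z)/t² = 19/36 = 0.5278.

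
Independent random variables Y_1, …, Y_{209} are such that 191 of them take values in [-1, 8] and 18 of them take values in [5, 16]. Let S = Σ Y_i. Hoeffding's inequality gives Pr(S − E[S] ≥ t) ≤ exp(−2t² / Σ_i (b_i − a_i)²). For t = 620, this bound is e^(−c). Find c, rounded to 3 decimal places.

43.561

Σ(b_i − a_i)² = 191·9² + 18·11² = 17649.
c = 2t² / 17649 = 2·620² / 17649 = 43.5605.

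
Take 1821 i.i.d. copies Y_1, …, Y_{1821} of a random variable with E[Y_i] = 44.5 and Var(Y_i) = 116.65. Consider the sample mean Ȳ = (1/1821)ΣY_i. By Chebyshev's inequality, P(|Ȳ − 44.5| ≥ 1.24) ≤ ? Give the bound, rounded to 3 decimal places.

0.042

Var(Ȳ) = Var(Y_i)/n = 116.65/1821 = 0.064058.
Chebyshev: P(|Ȳ − 44.5| ≥ 1.24) ≤ Var(Ȳ)/(1.24)² = 116.65/(1821·1.24²) = 0.0417.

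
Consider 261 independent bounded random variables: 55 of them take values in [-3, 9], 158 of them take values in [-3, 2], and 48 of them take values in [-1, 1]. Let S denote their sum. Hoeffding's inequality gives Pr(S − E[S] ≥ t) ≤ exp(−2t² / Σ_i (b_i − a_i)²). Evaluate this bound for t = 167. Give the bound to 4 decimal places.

Σ(b_i − a_i)² = 55·12² + 158·5² + 48·2² = 12062.
Exponent = 2·167² / 12062 = 4.62427.
Bound = exp(−4.62427) = 0.00981.

0.0098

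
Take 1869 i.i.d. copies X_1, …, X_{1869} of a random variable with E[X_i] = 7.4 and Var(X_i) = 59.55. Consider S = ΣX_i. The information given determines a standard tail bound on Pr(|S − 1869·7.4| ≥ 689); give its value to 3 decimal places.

With mean and variance of each term known, Chebyshev's inequality bounds the deviation of the sum (or sample mean).
Var(S) = n·Var(X_i) = 1869·59.55 = 111298.95.
Chebyshev: Pr(|S − 1869·7.4| ≥ 689) ≤ Var(S)/689² = 111298.95/474721 = 0.2345.

0.234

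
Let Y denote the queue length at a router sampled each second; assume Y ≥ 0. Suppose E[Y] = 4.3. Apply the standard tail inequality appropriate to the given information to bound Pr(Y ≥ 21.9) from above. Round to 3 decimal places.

Only the mean of a non-negative variable is known, so Markov's inequality is the applicable tail bound.
Markov's inequality: for a non-negative random variable, Pr(Y ≥ a) ≤ E[Y]/a.
Here E[Y] = 4.3 and a = 21.9, so the bound is 4.3/21.9 = 0.1963.

0.196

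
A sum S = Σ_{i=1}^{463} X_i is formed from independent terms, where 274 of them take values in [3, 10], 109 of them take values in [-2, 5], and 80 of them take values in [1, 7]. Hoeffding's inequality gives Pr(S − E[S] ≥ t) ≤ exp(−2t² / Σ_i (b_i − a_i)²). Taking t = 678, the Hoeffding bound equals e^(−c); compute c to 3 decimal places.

Σ(b_i − a_i)² = 274·7² + 109·7² + 80·6² = 21647.
c = 2t² / 21647 = 2·678² / 21647 = 42.4709.

42.471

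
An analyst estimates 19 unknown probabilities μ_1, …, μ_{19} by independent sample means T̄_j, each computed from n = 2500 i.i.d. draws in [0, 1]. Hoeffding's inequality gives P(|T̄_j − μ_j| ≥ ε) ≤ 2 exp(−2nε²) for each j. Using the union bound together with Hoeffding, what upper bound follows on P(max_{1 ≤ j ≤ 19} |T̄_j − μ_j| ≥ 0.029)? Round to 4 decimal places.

Per-experiment Hoeffding bound: 2·exp(−2·2500·0.029²) = 2·exp(−4.20500) = 0.029842.
Union bound over 19 events: 19·0.029842 = 0.56699.

0.5670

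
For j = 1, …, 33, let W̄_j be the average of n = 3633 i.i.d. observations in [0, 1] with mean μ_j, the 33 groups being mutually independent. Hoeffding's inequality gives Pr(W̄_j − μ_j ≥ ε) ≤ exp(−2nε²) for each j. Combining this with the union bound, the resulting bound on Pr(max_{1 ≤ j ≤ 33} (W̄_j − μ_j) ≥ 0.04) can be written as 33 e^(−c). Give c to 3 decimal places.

11.626

Union bound over the 33 events: Pr(max_{1 ≤ j ≤ 33} (W̄_j − μ_j) ≥ 0.04) ≤ 33·exp(−2nε²) = 33 exp(−2·3633·0.04²).
So c = 2·3633·0.04² = 11.6256.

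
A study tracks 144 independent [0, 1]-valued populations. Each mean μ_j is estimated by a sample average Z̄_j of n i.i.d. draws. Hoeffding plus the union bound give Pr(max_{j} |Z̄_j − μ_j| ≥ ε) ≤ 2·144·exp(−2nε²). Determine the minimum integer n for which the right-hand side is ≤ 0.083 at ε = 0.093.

Need 2·144·exp(−2nε²) ≤ 0.083, i.e. exp(−2nε²) ≤ 0.083/288.
So 2nε² ≥ ln(288/0.083) = 8.151875.
Hence n ≥ 8.151875/(2·0.093²) = 471.261.
The smallest integer n is 472.

472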